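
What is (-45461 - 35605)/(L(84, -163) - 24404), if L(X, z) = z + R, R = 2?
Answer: 81066/24565 ≈ 3.3001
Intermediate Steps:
L(X, z) = 2 + z (L(X, z) = z + 2 = 2 + z)
(-45461 - 35605)/(L(84, -163) - 24404) = (-45461 - 35605)/((2 - 163) - 24404) = -81066/(-161 - 24404) = -81066/(-24565) = -81066*(-1/24565) = 81066/24565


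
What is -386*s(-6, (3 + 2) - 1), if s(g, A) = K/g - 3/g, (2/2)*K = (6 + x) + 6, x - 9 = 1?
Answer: 3667/3 ≈ 1222.3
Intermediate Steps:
x = 10 (x = 9 + 1 = 10)
K = 22 (K = (6 + 10) + 6 = 16 + 6 = 22)
s(g, A) = 19/g (s(g, A) = 22/g - 3/g = 19/g)
-386*s(-6, (3 + 2) - 1) = -7334/(-6) = -7334*(-1)/6 = -386*(-19/6) = 3667/3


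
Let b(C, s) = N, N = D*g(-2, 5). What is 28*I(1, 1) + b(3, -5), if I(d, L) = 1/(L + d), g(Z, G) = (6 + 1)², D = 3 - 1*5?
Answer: -84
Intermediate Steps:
D = -2 (D = 3 - 5 = -2)
g(Z, G) = 49 (g(Z, G) = 7² = 49)
N = -98 (N = -2*49 = -98)
b(C, s) = -98
28*I(1, 1) + b(3, -5) = 28/(1 + 1) - 98 = 28/2 - 98 = 28*(½) - 98 = 14 - 98 = -84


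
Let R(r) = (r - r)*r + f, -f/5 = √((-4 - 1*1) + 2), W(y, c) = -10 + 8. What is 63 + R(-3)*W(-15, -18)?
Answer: 63 + 10*I*√3 ≈ 63.0 + 17.32*I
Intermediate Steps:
W(y, c) = -2
f = -5*I*√3 (f = -5*√((-4 - 1*1) + 2) = -5*√((-4 - 1) + 2) = -5*√(-5 + 2) = -5*I*√3 ≈ -8.6602*I)
R(r) = -5*I*√3 (R(r) = (r - r)*r - 5*I*√3 = 0*r - 5*I*√3 = 0 - 5*I*√3 = -5*I*√3)
63 + R(-3)*W(-15, -18) = 63 - 5*I*√3*(-2) = 63 + 10*I*√3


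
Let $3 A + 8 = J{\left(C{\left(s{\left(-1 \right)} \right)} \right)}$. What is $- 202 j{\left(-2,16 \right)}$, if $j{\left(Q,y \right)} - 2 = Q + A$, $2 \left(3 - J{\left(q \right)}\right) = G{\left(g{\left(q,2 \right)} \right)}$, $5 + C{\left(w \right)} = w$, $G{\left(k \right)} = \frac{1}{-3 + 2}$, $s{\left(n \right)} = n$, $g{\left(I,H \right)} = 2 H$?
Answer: $303$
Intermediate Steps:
$G{\left(k \right)} = -1$ ($G{\left(k \right)} = \frac{1}{-1} = -1$)
$C{\left(w \right)} = -5 + w$
$J{\left(q \right)} = \frac{7}{2}$ ($J{\left(q \right)} = 3 - - \frac{1}{2} = 3 + \frac{1}{2} = \frac{7}{2}$)
$A = - \frac{3}{2}$ ($A = - \frac{8}{3} + \frac{1}{3} \cdot \frac{7}{2} = - \frac{8}{3} + \frac{7}{6} = - \frac{3}{2} \approx -1.5$)
$j{\left(Q,y \right)} = \frac{1}{2} + Q$ ($j{\left(Q,y \right)} = 2 + \left(Q - \frac{3}{2}\right) = 2 + \left(- \frac{3}{2} + Q\right) = \frac{1}{2} + Q$)
$- 202 j{\left(-2,16 \right)} = - 202 \left(\frac{1}{2} - 2\right) = \left(-202\right) \left(- \frac{3}{2}\right) = 303$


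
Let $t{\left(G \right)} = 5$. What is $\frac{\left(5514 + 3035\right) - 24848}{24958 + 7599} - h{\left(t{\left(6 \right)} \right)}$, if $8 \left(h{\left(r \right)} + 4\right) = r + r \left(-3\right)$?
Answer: $\frac{618501}{130228} \approx 4.7494$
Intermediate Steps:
$h{\left(r \right)} = -4 - \frac{r}{4}$ ($h{\left(r \right)} = -4 + \frac{r + r \left(-3\right)}{8} = -4 + \frac{r - 3 r}{8} = -4 + \frac{\left(-2\right) r}{8} = -4 - \frac{r}{4}$)
$\frac{\left(5514 + 3035\right) - 24848}{24958 + 7599} - h{\left(t{\left(6 \right)} \right)} = \frac{\left(5514 + 3035\right) - 24848}{24958 + 7599} - \left(-4 - \frac{5}{4}\right) = \frac{8549 - 24848}{32557} - \left(-4 - \frac{5}{4}\right) = \left(-16299\right) \frac{1}{32557} - - \frac{21}{4} = - \frac{16299}{32557} + \frac{21}{4} = \frac{618501}{130228}$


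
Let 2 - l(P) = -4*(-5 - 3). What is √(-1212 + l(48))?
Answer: 3*I*√138 ≈ 35.242*I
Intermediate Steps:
l(P) = -30 (l(P) = 2 - (-4)*(-5 - 3) = 2 - (-4)*(-8) = 2 - 1*32 = 2 - 32 = -30)
√(-1212 + l(48)) = √(-1212 - 30) = √(-1242) = 3*I*√138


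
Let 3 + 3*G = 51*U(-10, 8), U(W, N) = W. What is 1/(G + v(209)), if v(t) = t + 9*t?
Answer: 1/1919 ≈ 0.00052110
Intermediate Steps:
v(t) = 10*t
G = -171 (G = -1 + (51*(-10))/3 = -1 + (⅓)*(-510) = -1 - 170 = -171)
1/(G + v(209)) = 1/(-171 + 10*209) = 1/(-171 + 2090) = 1/1919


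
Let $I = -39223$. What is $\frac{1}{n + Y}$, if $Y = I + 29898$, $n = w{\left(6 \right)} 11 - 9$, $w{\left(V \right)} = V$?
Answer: $- \frac{1}{9268} \approx -0.0001079$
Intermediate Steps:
$n = 57$ ($n = 6 \cdot 11 - 9 = 66 - 9 = 57$)
$Y = -9325$ ($Y = -39223 + 29898 = -9325$)
$\frac{1}{n + Y} = \frac{1}{57 - 9325} = \frac{1}{-9268} = - \frac{1}{9268}$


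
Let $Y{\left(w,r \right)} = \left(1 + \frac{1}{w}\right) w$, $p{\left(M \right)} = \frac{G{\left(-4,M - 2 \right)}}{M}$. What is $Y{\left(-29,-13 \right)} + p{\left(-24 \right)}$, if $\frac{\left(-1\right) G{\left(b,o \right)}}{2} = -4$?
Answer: $- \frac{85}{3} \approx -28.333$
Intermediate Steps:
$G{\left(b,o \right)} = 8$ ($G{\left(b,o \right)} = \left(-2\right) \left(-4\right) = 8$)
$p{\left(M \right)} = \frac{8}{M}$
$Y{\left(w,r \right)} = w \left(1 + \frac{1}{w}\right)$
$Y{\left(-29,-13 \right)} + p{\left(-24 \right)} = \left(1 - 29\right) + \frac{8}{-24} = -28 + 8 \left(- \frac{1}{24}\right) = -28 - \frac{1}{3} = - \frac{85}{3}$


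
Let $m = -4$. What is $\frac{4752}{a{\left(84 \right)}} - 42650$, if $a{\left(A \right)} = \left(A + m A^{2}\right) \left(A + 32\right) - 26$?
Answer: $- \frac{69610474826}{1632133} \approx -42650.0$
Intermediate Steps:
$a{\left(A \right)} = -26 + \left(32 + A\right) \left(A - 4 A^{2}\right)$ ($a{\left(A \right)} = \left(A - 4 A^{2}\right) \left(A + 32\right) - 26 = \left(A - 4 A^{2}\right) \left(32 + A\right) - 26 = \left(32 + A\right) \left(A - 4 A^{2}\right) - 26 = -26 + \left(32 + A\right) \left(A - 4 A^{2}\right)$)
$\frac{4752}{a{\left(84 \right)}} - 42650 = \frac{4752}{-26 - 127 \cdot 84^{2} - 4 \cdot 84^{3} + 32 \cdot 84} - 42650 = \frac{4752}{-26 - 896112 - 2370816 + 2688} - 42650 = \frac{4752}{-3264266} - 42650 = 4752 \left(- \frac{1}{3264266}\right) - 42650 = - \frac{2376}{1632133} - 42650 = - \frac{69610474826}{1632133}$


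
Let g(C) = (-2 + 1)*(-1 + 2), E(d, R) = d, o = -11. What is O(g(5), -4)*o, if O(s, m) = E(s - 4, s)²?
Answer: -275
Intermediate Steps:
g(C) = -1 (g(C) = -1*1 = -1)
O(s, m) = (-4 + s)² (O(s, m) = (s - 4)² = (-4 + s)²)
O(g(5), -4)*o = (-4 - 1)²*(-11) = (-5)²*(-11) = 25*(-11) = -275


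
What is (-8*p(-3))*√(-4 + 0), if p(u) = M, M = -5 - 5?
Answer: 160*I ≈ 160.0*I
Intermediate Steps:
M = -10
p(u) = -10
(-8*p(-3))*√(-4 + 0) = (-8*(-10))*√(-4 + 0) = 80*√(-4) = 80*(2*I) = 160*I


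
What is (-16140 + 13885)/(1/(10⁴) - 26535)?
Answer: 22550000/265349999 ≈ 0.084982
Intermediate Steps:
(-16140 + 13885)/(1/(10⁴) - 26535) = -2255/(1/10000 - 26535) = -2255/(-265349999/10000) = -2255*(-10000/265349999) = 22550000/265349999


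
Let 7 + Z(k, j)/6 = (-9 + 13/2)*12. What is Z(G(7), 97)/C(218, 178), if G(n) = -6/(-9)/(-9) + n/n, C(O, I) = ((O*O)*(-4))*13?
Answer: 111/1235624 ≈ 8.9833e-5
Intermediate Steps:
C(O, I) = -52*O**2 (C(O, I) = (O**2*(-4))*13 = -4*O**2*13 = -52*O**2)
G(n) = 25/27 (G(n) = -6*(-1/9)*(-1/9) + 1 = (2/3)*(-1/9) + 1 = -2/27 + 1 = 25/27)
Z(k, j) = -222 (Z(k, j) = -42 + 6*((-9 + 13/2)*12) = -42 + 6*(-5/2*12) = -42 + 6*(-30) = -42 - 180 = -222)
Z(G(7), 97)/C(218, 178) = -222/((-52*218**2)) = -222/((-52*47524)) = -222/(-2471248) = -222*(-1/2471248) = 111/1235624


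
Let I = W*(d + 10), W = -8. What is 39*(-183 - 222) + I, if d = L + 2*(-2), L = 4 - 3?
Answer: -15851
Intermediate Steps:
L = 1
d = -3 (d = 1 + 2*(-2) = 1 - 4 = -3)
I = -56 (I = -8*(-3 + 10) = -8*7 = -56)
39*(-183 - 222) + I = 39*(-183 - 222) - 56 = 39*(-405) - 56 = -15795 - 56 = -15851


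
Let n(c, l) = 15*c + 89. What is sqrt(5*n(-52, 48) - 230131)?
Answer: 3*I*sqrt(25954) ≈ 483.31*I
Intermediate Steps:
n(c, l) = 89 + 15*c
sqrt(5*n(-52, 48) - 230131) = sqrt(5*(89 + 15*(-52)) - 230131) = sqrt(5*(89 - 780) - 230131) = sqrt(5*(-691) - 230131) = sqrt(-3455 - 230131) = sqrt(-233586) = 3*I*sqrt(25954)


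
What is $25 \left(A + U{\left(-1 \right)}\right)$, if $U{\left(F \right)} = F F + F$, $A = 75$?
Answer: $1875$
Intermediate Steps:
$U{\left(F \right)} = F + F^{2}$ ($U{\left(F \right)} = F^{2} + F = F + F^{2}$)
$25 \left(A + U{\left(-1 \right)}\right) = 25 \left(75 - \left(1 - 1\right)\right) = 25 \left(75 - 0\right) = 25 \left(75 + 0\right) = 25 \cdot 75 = 1875$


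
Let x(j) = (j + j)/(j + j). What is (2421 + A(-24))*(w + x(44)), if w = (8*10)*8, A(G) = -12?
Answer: 1544169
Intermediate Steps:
x(j) = 1 (x(j) = (2*j)/((2*j)) = (2*j)*(1/(2*j)) = 1)
w = 640 (w = 80*8 = 640)
(2421 + A(-24))*(w + x(44)) = (2421 - 12)*(640 + 1) = 2409*641 = 1544169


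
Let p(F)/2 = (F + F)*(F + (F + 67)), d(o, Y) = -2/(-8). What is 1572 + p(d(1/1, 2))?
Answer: 3279/2 ≈ 1639.5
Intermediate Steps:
d(o, Y) = 1/4 (d(o, Y) = -2*(-1/8) = 1/4)
p(F) = 4*F*(67 + 2*F) (p(F) = 2*((F + F)*(F + (F + 67))) = 2*((2*F)*(F + (67 + F))) = 2*((2*F)*(67 + 2*F)) = 2*(2*F*(67 + 2*F)) = 4*F*(67 + 2*F))
1572 + p(d(1/1, 2)) = 1572 + 4*(1/4)*(67 + 2*(1/4)) = 1572 + 4*(1/4)*(67 + 1/2) = 1572 + 4*(1/4)*(135/2) = 1572 + 135/2 = 3279/2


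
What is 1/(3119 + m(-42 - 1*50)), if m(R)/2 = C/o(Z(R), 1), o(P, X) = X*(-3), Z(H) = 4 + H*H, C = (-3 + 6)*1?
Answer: 1/3117 ≈ 0.00032082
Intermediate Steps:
C = 3 (C = 3*1 = 3)
Z(H) = 4 + H**2
o(P, X) = -3*X
m(R) = -2 (m(R) = 2*(3/((-3*1))) = 2*(3/(-3)) = 2*(3*(-1/3)) = 2*(-1) = -2)
1/(3119 + m(-42 - 1*50)) = 1/(3119 - 2) = 1/3117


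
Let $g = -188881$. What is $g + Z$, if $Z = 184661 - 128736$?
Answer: $-132956$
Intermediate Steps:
$Z = 55925$ ($Z = 184661 - 128736 = 55925$)
$g + Z = -188881 + 55925 = -132956$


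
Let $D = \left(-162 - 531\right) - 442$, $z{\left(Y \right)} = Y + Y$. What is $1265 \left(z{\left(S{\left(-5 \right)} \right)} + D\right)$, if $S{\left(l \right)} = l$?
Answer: $-1448425$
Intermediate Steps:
$z{\left(Y \right)} = 2 Y$
$D = -1135$ ($D = -693 - 442 = -1135$)
$1265 \left(z{\left(S{\left(-5 \right)} \right)} + D\right) = 1265 \left(2 \left(-5\right) - 1135\right) = 1265 \left(-10 - 1135\right) = 1265 \left(-1145\right) = -1448425$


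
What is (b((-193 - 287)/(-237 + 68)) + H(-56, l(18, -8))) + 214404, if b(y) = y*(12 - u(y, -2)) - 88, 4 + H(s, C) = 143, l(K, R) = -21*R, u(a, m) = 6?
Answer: 36245775/169 ≈ 2.1447e+5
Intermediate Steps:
H(s, C) = 139 (H(s, C) = -4 + 143 = 139)
b(y) = -88 + 6*y (b(y) = y*(12 - 1*6) - 88 = y*(12 - 6) - 88 = y*6 - 88 = 6*y - 88 = -88 + 6*y)
(b((-193 - 287)/(-237 + 68)) + H(-56, l(18, -8))) + 214404 = ((-88 + 6*((-193 - 287)/(-237 + 68))) + 139) + 214404 = ((-88 + 6*(-480/(-169))) + 139) + 214404 = ((-88 + 6*(-480*(-1/169))) + 139) + 214404 = ((-88 + 6*(480/169)) + 139) + 214404 = ((-88 + 2880/169) + 139) + 214404 = (-11992/169 + 139) + 214404 = 11499/169 + 214404 = 36245775/169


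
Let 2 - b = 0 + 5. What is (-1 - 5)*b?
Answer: 18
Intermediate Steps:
b = -3 (b = 2 - (0 + 5) = 2 - 1*5 = 2 - 5 = -3)
(-1 - 5)*b = (-1 - 5)*(-3) = -6*(-3) = 18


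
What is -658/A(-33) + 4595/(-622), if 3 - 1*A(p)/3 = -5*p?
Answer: -911947/151146 ≈ -6.0336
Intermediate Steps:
A(p) = 9 + 15*p (A(p) = 9 - (-15)*p = 9 + 15*p)
-658/A(-33) + 4595/(-622) = -658/(9 + 15*(-33)) + 4595/(-622) = -658/(9 - 495) + 4595*(-1/622) = -658/(-486) - 4595/622 = -658*(-1/486) - 4595/622 = 329/243 - 4595/622 = -911947/151146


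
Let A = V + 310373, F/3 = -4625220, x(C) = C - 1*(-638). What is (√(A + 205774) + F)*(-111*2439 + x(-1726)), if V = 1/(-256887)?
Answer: 3771640274220 - 543634*√946139470649171/85629 ≈ 3.7714e+12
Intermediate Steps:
V = -1/256887 ≈ -3.8928e-6
x(C) = 638 + C (x(C) = C + 638 = 638 + C)
F = -13875660 (F = 3*(-4625220) = -13875660)
A = 79730788850/256887 (A = -1/256887 + 310373 = 79730788850/256887 ≈ 3.1037e+5)
(√(A + 205774) + F)*(-111*2439 + x(-1726)) = (√(79730788850/256887 + 205774) - 13875660)*(-111*2439 + (638 - 1726)) = (√(132591454388/256887) - 13875660)*(-270729 - 1088) = (2*√946139470649171/85629 - 13875660)*(-271817) = (-13875660 + 2*√946139470649171/85629)*(-271817) = 3771640274220 - 543634*√946139470649171/85629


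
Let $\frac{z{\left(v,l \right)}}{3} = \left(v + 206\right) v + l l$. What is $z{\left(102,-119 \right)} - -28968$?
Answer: $165699$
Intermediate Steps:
$z{\left(v,l \right)} = 3 l^{2} + 3 v \left(206 + v\right)$ ($z{\left(v,l \right)} = 3 \left(\left(v + 206\right) v + l l\right) = 3 \left(\left(206 + v\right) v + l^{2}\right) = 3 \left(v \left(206 + v\right) + l^{2}\right) = 3 \left(l^{2} + v \left(206 + v\right)\right) = 3 l^{2} + 3 v \left(206 + v\right)$)
$z{\left(102,-119 \right)} - -28968 = \left(3 \left(-119\right)^{2} + 3 \cdot 102^{2} + 618 \cdot 102\right) - -28968 = \left(3 \cdot 14161 + 3 \cdot 10404 + 63036\right) + 28968 = \left(42483 + 31212 + 63036\right) + 28968 = 136731 + 28968 = 165699$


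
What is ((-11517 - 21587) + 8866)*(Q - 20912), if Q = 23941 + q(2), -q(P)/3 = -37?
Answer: -76107320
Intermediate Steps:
q(P) = 111 (q(P) = -3*(-37) = 111)
Q = 24052 (Q = 23941 + 111 = 24052)
((-11517 - 21587) + 8866)*(Q - 20912) = ((-11517 - 21587) + 8866)*(24052 - 20912) = (-33104 + 8866)*3140 = -24238*3140 = -76107320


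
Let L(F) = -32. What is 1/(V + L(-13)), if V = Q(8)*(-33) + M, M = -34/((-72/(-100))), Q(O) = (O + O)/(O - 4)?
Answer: -9/1901 ≈ -0.0047344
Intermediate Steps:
Q(O) = 2*O/(-4 + O) (Q(O) = (2*O)/(-4 + O) = 2*O/(-4 + O))
M = -425/9 (M = -34/((-72*(-1/100))) = -34/18/25 = -34*25/18 = -425/9 ≈ -47.222)
V = -1613/9 (V = (2*8/(-4 + 8))*(-33) - 425/9 = (2*8/4)*(-33) - 425/9 = (2*8*(1/4))*(-33) - 425/9 = 4*(-33) - 425/9 = -132 - 425/9 = -1613/9 ≈ -179.22)
1/(V + L(-13)) = 1/(-1613/9 - 32) = 1/(-1901/9) = -9/1901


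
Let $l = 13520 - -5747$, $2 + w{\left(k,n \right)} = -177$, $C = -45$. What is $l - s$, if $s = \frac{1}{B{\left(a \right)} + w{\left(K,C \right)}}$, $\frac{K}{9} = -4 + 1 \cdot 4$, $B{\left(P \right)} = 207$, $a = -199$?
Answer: $\frac{539475}{28} \approx 19267.0$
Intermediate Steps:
$K = 0$ ($K = 9 \left(-4 + 1 \cdot 4\right) = 9 \left(-4 + 4\right) = 9 \cdot 0 = 0$)
$w{\left(k,n \right)} = -179$ ($w{\left(k,n \right)} = -2 - 177 = -179$)
$l = 19267$ ($l = 13520 + 5747 = 19267$)
$s = \frac{1}{28}$ ($s = \frac{1}{207 - 179} = \frac{1}{28} \approx 0.035714$)
$l - s = 19267 - \frac{1}{28} = \frac{539475}{28}$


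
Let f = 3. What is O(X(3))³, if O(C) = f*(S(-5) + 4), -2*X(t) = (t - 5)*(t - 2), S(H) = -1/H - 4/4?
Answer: 110592/125 ≈ 884.74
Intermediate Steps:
S(H) = -1 - 1/H (S(H) = -1/H - 4*¼ = -1/H - 1 = -1 - 1/H)
X(t) = -(-5 + t)*(-2 + t)/2 (X(t) = -(t - 5)*(t - 2)/2 = -(-5 + t)*(-2 + t)/2)
O(C) = 48/5 (O(C) = 3*((-1 - 1*(-5))/(-5) + 4) = 3*(-(-1 + 5)/5 + 4) = 3*(-⅕*4 + 4) = 3*(-⅘ + 4) = 3*(16/5) = 48/5)
O(X(3))³ = (48/5)³ = 110592/125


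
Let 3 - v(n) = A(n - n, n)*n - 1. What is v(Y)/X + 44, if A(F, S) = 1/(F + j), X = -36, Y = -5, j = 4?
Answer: 2105/48 ≈ 43.854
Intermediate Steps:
A(F, S) = 1/(4 + F) (A(F, S) = 1/(F + 4) = 1/(4 + F))
v(n) = 4 - n/4 (v(n) = 3 - (n/(4 + (n - n)) - 1) = 3 - (n/(4 + 0) - 1) = 3 - (n/4 - 1) = 3 - (-1 + n/4) = 3 + (1 - n/4) = 4 - n/4)
v(Y)/X + 44 = (4 - 1/4*(-5))/(-36) + 44 = (4 + 5/4)*(-1/36) + 44 = (21/4)*(-1/36) + 44 = -7/48 + 44 = 2105/48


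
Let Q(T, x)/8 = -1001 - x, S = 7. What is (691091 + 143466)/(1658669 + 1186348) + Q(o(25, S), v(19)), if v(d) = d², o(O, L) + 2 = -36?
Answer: -30998470675/2845017 ≈ -10896.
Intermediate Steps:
o(O, L) = -38 (o(O, L) = -2 - 36 = -38)
Q(T, x) = -8008 - 8*x (Q(T, x) = 8*(-1001 - x) = -8008 - 8*x)
(691091 + 143466)/(1658669 + 1186348) + Q(o(25, S), v(19)) = (691091 + 143466)/(1658669 + 1186348) + (-8008 - 8*19²) = 834557/2845017 + (-8008 - 8*361) = 834557*(1/2845017) + (-8008 - 2888) = 834557/2845017 - 10896 = -30998470675/2845017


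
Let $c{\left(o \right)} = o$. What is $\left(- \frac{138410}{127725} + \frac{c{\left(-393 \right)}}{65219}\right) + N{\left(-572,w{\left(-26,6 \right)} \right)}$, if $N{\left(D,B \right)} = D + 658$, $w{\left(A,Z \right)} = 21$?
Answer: $\frac{141462232987}{1666019355} \approx 84.91$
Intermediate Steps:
$N{\left(D,B \right)} = 658 + D$
$\left(- \frac{138410}{127725} + \frac{c{\left(-393 \right)}}{65219}\right) + N{\left(-572,w{\left(-26,6 \right)} \right)} = \left(- \frac{138410}{127725} - \frac{393}{65219}\right) + \left(658 - 572\right) = \left(\left(-138410\right) \frac{1}{127725} - \frac{393}{65219}\right) + 86 = \left(- \frac{27682}{25545} - \frac{393}{65219}\right) + 86 = - \frac{1815431543}{1666019355} + 86 = \frac{141462232987}{1666019355}$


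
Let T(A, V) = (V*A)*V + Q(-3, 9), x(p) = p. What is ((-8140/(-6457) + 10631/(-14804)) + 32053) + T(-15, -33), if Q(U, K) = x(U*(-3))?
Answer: 136671526759/8689948 ≈ 15728.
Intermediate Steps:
Q(U, K) = -3*U (Q(U, K) = U*(-3) = -3*U)
T(A, V) = 9 + A*V**2 (T(A, V) = (V*A)*V - 3*(-3) = (A*V)*V + 9 = A*V**2 + 9 = 9 + A*V**2)
((-8140/(-6457) + 10631/(-14804)) + 32053) + T(-15, -33) = ((-8140/(-6457) + 10631/(-14804)) + 32053) + (9 - 15*(-33)**2) = ((-8140*(-1/6457) + 10631*(-1/14804)) + 32053) + (9 - 15*1089) = ((740/587 - 10631/14804) + 32053) + (9 - 16335) = (4714563/8689948 + 32053) - 16326 = 278543617807/8689948 - 16326 = 136671526759/8689948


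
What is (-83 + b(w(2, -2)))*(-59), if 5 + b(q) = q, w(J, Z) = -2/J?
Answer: 5251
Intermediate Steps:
b(q) = -5 + q
(-83 + b(w(2, -2)))*(-59) = (-83 + (-5 - 2/2))*(-59) = (-83 + (-5 - 2*½))*(-59) = (-83 + (-5 - 1))*(-59) = (-83 - 6)*(-59) = -89*(-59) = 5251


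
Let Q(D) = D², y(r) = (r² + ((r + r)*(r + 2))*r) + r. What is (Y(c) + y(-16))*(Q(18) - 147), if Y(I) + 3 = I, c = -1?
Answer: -1226964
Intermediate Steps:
Y(I) = -3 + I
y(r) = r + r² + 2*r²*(2 + r) (y(r) = (r² + ((2*r)*(2 + r))*r) + r = (r² + (2*r*(2 + r))*r) + r = (r² + 2*r²*(2 + r)) + r = r + r² + 2*r²*(2 + r))
(Y(c) + y(-16))*(Q(18) - 147) = ((-3 - 1) - 16*(1 + 2*(-16)² + 5*(-16)))*(18² - 147) = (-4 - 16*(1 + 2*256 - 80))*(324 - 147) = (-4 - 16*(1 + 512 - 80))*177 = (-4 - 16*433)*177 = (-4 - 6928)*177 = -6932*177 = -1226964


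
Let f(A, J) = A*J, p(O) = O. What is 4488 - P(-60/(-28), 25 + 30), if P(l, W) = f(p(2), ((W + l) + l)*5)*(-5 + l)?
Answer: 302912/49 ≈ 6181.9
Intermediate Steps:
P(l, W) = (-5 + l)*(10*W + 20*l) (P(l, W) = (2*(((W + l) + l)*5))*(-5 + l) = (2*((W + 2*l)*5))*(-5 + l) = (2*(5*W + 10*l))*(-5 + l) = (10*W + 20*l)*(-5 + l) = (-5 + l)*(10*W + 20*l))
4488 - P(-60/(-28), 25 + 30) = 4488 - 10*(-5 - 60/(-28))*((25 + 30) + 2*(-60/(-28))) = 4488 - 10*(-5 - 60*(-1/28))*(55 + 2*(-60*(-1/28))) = 4488 - 10*(-5 + 15/7)*(55 + 2*(15/7)) = 4488 - 10*(-20)*(55 + 30/7)/7 = 4488 - 10*(-20)*415/(7*7) = 4488 - 1*(-83000/49) = 4488 + 83000/49 = 302912/49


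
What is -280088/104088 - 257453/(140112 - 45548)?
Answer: -6660501187/1230372204 ≈ -5.4134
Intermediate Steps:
-280088/104088 - 257453/(140112 - 45548) = -280088*1/104088 - 257453/94564 = -35011/13011 - 257453*1/94564 = -35011/13011 - 257453/94564 = -6660501187/1230372204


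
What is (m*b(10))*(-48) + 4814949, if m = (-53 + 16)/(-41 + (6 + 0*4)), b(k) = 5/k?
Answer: 168522327/35 ≈ 4.8149e+6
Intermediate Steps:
m = 37/35 (m = -37/(-41 + (6 + 0)) = -37/(-41 + 6) = -37/(-35) = -37*(-1/35) = 37/35 ≈ 1.0571)
(m*b(10))*(-48) + 4814949 = (37*(5/10)/35)*(-48) + 4814949 = (37*(5*(⅒))/35)*(-48) + 4814949 = ((37/35)*(½))*(-48) + 4814949 = (37/70)*(-48) + 4814949 = -888/35 + 4814949 = 168522327/35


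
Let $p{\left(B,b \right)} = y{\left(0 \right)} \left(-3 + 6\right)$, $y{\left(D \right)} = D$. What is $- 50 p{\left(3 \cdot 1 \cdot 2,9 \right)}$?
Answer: $0$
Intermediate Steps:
$p{\left(B,b \right)} = 0$ ($p{\left(B,b \right)} = 0 \left(-3 + 6\right) = 0 \cdot 3 = 0$)
$- 50 p{\left(3 \cdot 1 \cdot 2,9 \right)} = \left(-50\right) 0 = 0$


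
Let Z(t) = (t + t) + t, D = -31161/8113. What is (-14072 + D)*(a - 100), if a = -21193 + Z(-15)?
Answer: 2436741923386/8113 ≈ 3.0035e+8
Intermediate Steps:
D = -31161/8113 (D = -31161*1/8113 = -31161/8113 ≈ -3.8409)
Z(t) = 3*t (Z(t) = 2*t + t = 3*t)
a = -21238 (a = -21193 + 3*(-15) = -21193 - 45 = -21238)
(-14072 + D)*(a - 100) = (-14072 - 31161/8113)*(-21238 - 100) = -114197297/8113*(-21338) = 2436741923386/8113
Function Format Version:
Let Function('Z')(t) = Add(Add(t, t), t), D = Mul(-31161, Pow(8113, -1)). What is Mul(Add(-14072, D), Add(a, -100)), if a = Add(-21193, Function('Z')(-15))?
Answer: Rational(2436741923386, 8113) ≈ 3.0035e+8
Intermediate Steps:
D = Rational(-31161, 8113) (D = Mul(-31161, Rational(1, 8113)) = Rational(-31161, 8113) ≈ -3.8409)
Function('Z')(t) = Mul(3, t) (Function('Z')(t) = Add(Mul(2, t), t) = Mul(3, t))
a = -21238 (a = Add(-21193, Mul(3, -15)) = Add(-21193, -45) = -21238)
Mul(Add(-14072, D), Add(a, -100)) = Mul(Add(-14072, Rational(-31161, 8113)), Add(-21238, -100)) = Mul(Rational(-114197297, 8113), -21338) = Rational(2436741923386, 8113)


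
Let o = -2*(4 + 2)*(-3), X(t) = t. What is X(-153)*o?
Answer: -5508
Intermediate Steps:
o = 36 (o = -2*6*(-3) = -12*(-3) = 36)
X(-153)*o = -153*36 = -5508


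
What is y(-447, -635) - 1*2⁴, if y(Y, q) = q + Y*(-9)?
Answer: 3372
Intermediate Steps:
y(Y, q) = q - 9*Y
y(-447, -635) - 1*2⁴ = (-635 - 9*(-447)) - 1*2⁴ = (-635 + 4023) - 1*16 = 3388 - 16 = 3372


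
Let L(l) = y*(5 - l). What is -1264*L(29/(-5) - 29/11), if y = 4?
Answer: -3736384/55 ≈ -67934.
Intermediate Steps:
L(l) = 20 - 4*l (L(l) = 4*(5 - l) = 20 - 4*l)
-1264*L(29/(-5) - 29/11) = -1264*(20 - 4*(29/(-5) - 29/11)) = -1264*(20 - 4*(29*(-1/5) - 29*1/11)) = -1264*(20 - 4*(-29/5 - 29/11)) = -1264*(20 - 4*(-464/55)) = -1264*(20 + 1856/55) = -1264*2956/55 = -3736384/55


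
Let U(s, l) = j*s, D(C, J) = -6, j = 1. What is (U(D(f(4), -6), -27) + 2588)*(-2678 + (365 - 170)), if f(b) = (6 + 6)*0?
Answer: -6411106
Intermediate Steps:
f(b) = 0 (f(b) = 12*0 = 0)
U(s, l) = s (U(s, l) = 1*s = s)
(U(D(f(4), -6), -27) + 2588)*(-2678 + (365 - 170)) = (-6 + 2588)*(-2678 + (365 - 170)) = 2582*(-2678 + 195) = 2582*(-2483) = -6411106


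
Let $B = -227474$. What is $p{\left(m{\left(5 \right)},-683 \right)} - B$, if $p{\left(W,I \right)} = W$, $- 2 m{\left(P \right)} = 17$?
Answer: $\frac{454931}{2} \approx 2.2747 \cdot 10^{5}$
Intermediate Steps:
$m{\left(P \right)} = - \frac{17}{2}$ ($m{\left(P \right)} = \left(- \frac{1}{2}\right) 17 = - \frac{17}{2}$)
$p{\left(m{\left(5 \right)},-683 \right)} - B = - \frac{17}{2} - -227474 = - \frac{17}{2} + 227474 = \frac{454931}{2}$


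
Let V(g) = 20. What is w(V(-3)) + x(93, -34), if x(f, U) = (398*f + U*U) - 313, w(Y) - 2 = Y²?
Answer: 38259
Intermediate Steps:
w(Y) = 2 + Y²
x(f, U) = -313 + U² + 398*f (x(f, U) = (398*f + U²) - 313 = (U² + 398*f) - 313 = -313 + U² + 398*f)
w(V(-3)) + x(93, -34) = (2 + 20²) + (-313 + (-34)² + 398*93) = (2 + 400) + (-313 + 1156 + 37014) = 402 + 37857 = 38259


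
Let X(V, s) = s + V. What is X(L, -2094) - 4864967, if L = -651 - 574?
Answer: -4868286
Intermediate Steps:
L = -1225
X(V, s) = V + s
X(L, -2094) - 4864967 = (-1225 - 2094) - 4864967 = -3319 - 4864967 = -4868286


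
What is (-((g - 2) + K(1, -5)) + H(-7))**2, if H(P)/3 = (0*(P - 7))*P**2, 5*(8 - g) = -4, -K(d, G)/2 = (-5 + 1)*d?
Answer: 5476/25 ≈ 219.04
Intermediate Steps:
K(d, G) = 8*d (K(d, G) = -2*(-5 + 1)*d = -(-8)*d = 8*d)
g = 44/5 (g = 8 - 1/5*(-4) = 8 + 4/5 = 44/5 ≈ 8.8000)
H(P) = 0 (H(P) = 3*((0*(P - 7))*P**2) = 3*((0*(-7 + P))*P**2) = 3*(0*P**2) = 3*0 = 0)
(-((g - 2) + K(1, -5)) + H(-7))**2 = (-((44/5 - 2) + 8*1) + 0)**2 = (-(34/5 + 8) + 0)**2 = (-1*74/5 + 0)**2 = (-74/5 + 0)**2 = (-74/5)**2 = 5476/25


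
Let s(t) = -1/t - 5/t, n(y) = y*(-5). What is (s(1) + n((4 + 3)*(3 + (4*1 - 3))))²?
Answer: 21316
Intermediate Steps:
n(y) = -5*y
s(t) = -6/t
(s(1) + n((4 + 3)*(3 + (4*1 - 3))))² = (-6/1 - 5*(4 + 3)*(3 + (4*1 - 3)))² = (-6*1 - 35*(3 + (4 - 3)))² = (-6 - 35*(3 + 1))² = (-6 - 35*4)² = (-6 - 5*28)² = (-6 - 140)² = (-146)² = 21316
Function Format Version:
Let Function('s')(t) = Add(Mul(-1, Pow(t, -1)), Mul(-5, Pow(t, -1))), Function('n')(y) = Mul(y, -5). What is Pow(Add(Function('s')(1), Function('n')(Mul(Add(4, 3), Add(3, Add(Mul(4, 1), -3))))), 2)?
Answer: 21316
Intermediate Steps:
Function('n')(y) = Mul(-5, y)
Function('s')(t) = Mul(-6, Pow(t, -1))
Pow(Add(Function('s')(1), Function('n')(Mul(Add(4, 3), Add(3, Add(Mul(4, 1), -3))))), 2) = Pow(Add(Mul(-6, Pow(1, -1)), Mul(-5, Mul(Add(4, 3), Add(3, Add(Mul(4, 1), -3))))), 2) = Pow(Add(Mul(-6, 1), Mul(-5, Mul(7, Add(3, Add(4, -3))))), 2) = Pow(Add(-6, Mul(-5, Mul(7, Add(3, 1)))), 2) = Pow(Add(-6, Mul(-5, Mul(7, 4))), 2) = Pow(Add(-6, Mul(-5, 28)), 2) = Pow(Add(-6, -140), 2) = Pow(-146, 2) = 21316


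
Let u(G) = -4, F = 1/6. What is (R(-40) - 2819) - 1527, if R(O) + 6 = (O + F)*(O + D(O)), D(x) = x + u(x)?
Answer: -1006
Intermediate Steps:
F = ⅙ ≈ 0.16667
D(x) = -4 + x (D(x) = x - 4 = -4 + x)
R(O) = -6 + (-4 + 2*O)*(⅙ + O) (R(O) = -6 + (O + ⅙)*(O + (-4 + O)) = -6 + (⅙ + O)*(-4 + 2*O) = -6 + (-4 + 2*O)*(⅙ + O))
(R(-40) - 2819) - 1527 = ((-20/3 + 2*(-40)² - 11/3*(-40)) - 2819) - 1527 = ((-20/3 + 2*1600 + 440/3) - 2819) - 1527 = ((-20/3 + 3200 + 440/3) - 2819) - 1527 = (3340 - 2819) - 1527 = 521 - 1527 = -1006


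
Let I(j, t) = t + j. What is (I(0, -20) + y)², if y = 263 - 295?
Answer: 2704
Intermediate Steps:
I(j, t) = j + t
y = -32
(I(0, -20) + y)² = ((0 - 20) - 32)² = (-20 - 32)² = (-52)² = 2704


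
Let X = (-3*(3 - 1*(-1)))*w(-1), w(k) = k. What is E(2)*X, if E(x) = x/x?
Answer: 12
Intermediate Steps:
E(x) = 1
X = 12 (X = -3*(3 - 1*(-1))*(-1) = -3*(3 + 1)*(-1) = -3*4*(-1) = -12*(-1) = 12)
E(2)*X = 1*12 = 12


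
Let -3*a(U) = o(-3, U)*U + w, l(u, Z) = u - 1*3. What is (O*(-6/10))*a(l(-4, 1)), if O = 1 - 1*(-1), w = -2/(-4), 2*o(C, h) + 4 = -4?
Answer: 57/5 ≈ 11.400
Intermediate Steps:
l(u, Z) = -3 + u (l(u, Z) = u - 3 = -3 + u)
o(C, h) = -4 (o(C, h) = -2 + (1/2)*(-4) = -2 - 2 = -4)
w = 1/2 (w = -2*(-1/4) = 1/2 ≈ 0.50000)
O = 2 (O = 1 + 1 = 2)
a(U) = -1/6 + 4*U/3 (a(U) = -(-4*U + 1/2)/3 = -(1/2 - 4*U)/3 = -1/6 + 4*U/3)
(O*(-6/10))*a(l(-4, 1)) = (2*(-6/10))*(-1/6 + 4*(-3 - 4)/3) = (2*(-6*1/10))*(-1/6 + (4/3)*(-7)) = (2*(-3/5))*(-1/6 - 28/3) = -6/5*(-19/2) = 57/5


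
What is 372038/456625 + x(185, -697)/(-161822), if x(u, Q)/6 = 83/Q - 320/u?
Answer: 776364931381727/952800016835875 ≈ 0.81483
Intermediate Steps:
x(u, Q) = -1920/u + 498/Q (x(u, Q) = 6*(83/Q - 320/u) = 6*(-320/u + 83/Q) = -1920/u + 498/Q)
372038/456625 + x(185, -697)/(-161822) = 372038/456625 + (-1920/185 + 498/(-697))/(-161822) = 372038*(1/456625) + (-1920*1/185 + 498*(-1/697))*(-1/161822) = 372038/456625 + (-384/37 - 498/697)*(-1/161822) = 372038/456625 - 286074/25789*(-1/161822) = 372038/456625 + 143037/2086613779 = 776364931381727/952800016835875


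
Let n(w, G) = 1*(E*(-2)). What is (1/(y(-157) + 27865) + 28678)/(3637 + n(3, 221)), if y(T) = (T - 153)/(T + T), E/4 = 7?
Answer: 125465103037/15666731760 ≈ 8.0084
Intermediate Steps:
E = 28 (E = 4*7 = 28)
n(w, G) = -56 (n(w, G) = 1*(28*(-2)) = 1*(-56) = -56)
y(T) = (-153 + T)/(2*T) (y(T) = (-153 + T)/((2*T)) = (-153 + T)*(1/(2*T)) = (-153 + T)/(2*T))
(1/(y(-157) + 27865) + 28678)/(3637 + n(3, 221)) = (1/((½)*(-153 - 157)/(-157) + 27865) + 28678)/(3637 - 56) = (1/((½)*(-1/157)*(-310) + 27865) + 28678)/3581 = (1/(155/157 + 27865) + 28678)*(1/3581) = (1/(4374960/157) + 28678)*(1/3581) = (157/4374960 + 28678)*(1/3581) = (125465103037/4374960)*(1/3581) = 125465103037/15666731760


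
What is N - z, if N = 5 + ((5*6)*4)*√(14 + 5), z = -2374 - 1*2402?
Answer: 4781 + 120*√19 ≈ 5304.1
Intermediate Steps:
z = -4776 (z = -2374 - 2402 = -4776)
N = 5 + 120*√19 (N = 5 + (30*4)*√19 = 5 + 120*√19 ≈ 528.07)
N - z = (5 + 120*√19) - 1*(-4776) = (5 + 120*√19) + 4776 = 4781 + 120*√19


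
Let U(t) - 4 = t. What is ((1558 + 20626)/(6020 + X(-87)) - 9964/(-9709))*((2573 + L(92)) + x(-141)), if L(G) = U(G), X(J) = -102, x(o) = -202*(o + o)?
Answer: 1168599822376/4104133 ≈ 2.8474e+5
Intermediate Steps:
U(t) = 4 + t
x(o) = -404*o
L(G) = 4 + G
((1558 + 20626)/(6020 + X(-87)) - 9964/(-9709))*((2573 + L(92)) + x(-141)) = ((1558 + 20626)/(6020 - 102) - 9964/(-9709))*((2573 + (4 + 92)) - 404*(-141)) = (22184/5918 - 9964*(-1/9709))*((2573 + 96) + 56964) = (22184*(1/5918) + 9964/9709)*(2669 + 56964) = (11092/2959 + 9964/9709)*59633 = (137175704/28728931)*59633 = 1168599822376/4104133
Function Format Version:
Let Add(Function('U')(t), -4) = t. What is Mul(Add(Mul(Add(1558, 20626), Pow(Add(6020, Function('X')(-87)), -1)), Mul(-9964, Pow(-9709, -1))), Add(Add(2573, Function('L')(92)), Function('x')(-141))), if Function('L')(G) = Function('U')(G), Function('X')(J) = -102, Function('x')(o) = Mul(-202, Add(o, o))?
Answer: Rational(1168599822376, 4104133) ≈ 2.8474e+5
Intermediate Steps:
Function('U')(t) = Add(4, t)
Function('x')(o) = Mul(-404, o) (Function('x')(o) = Mul(-202, Mul(2, o)) = Mul(-404, o))
Function('L')(G) = Add(4, G)
Mul(Add(Mul(Add(1558, 20626), Pow(Add(6020, Function('X')(-87)), -1)), Mul(-9964, Pow(-9709, -1))), Add(Add(2573, Function('L')(92)), Function('x')(-141))) = Mul(Add(Mul(Add(1558, 20626), Pow(Add(6020, -102), -1)), Mul(-9964, Pow(-9709, -1))), Add(Add(2573, Add(4, 92)), Mul(-404, -141))) = Mul(Add(Mul(22184, Pow(5918, -1)), Mul(-9964, Rational(-1, 9709))), Add(Add(2573, 96), 56964)) = Mul(Add(Mul(22184, Rational(1, 5918)), Rational(9964, 9709)), Add(2669, 56964)) = Mul(Add(Rational(11092, 2959), Rational(9964, 9709)), 59633) = Mul(Rational(137175704, 28728931), 59633) = Rational(1168599822376, 4104133)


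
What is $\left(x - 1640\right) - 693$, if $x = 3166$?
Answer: $833$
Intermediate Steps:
$\left(x - 1640\right) - 693 = \left(3166 - 1640\right) - 693 = 1526 - 693 = 833$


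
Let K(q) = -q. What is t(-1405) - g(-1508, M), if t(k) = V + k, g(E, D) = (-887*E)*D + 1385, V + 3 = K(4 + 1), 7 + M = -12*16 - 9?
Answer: 278217170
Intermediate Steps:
M = -208 (M = -7 + (-12*16 - 9) = -7 + (-192 - 9) = -7 - 201 = -208)
V = -8 (V = -3 - (4 + 1) = -3 - 1*5 = -3 - 5 = -8)
g(E, D) = 1385 - 887*D*E (g(E, D) = -887*D*E + 1385 = 1385 - 887*D*E)
t(k) = -8 + k
t(-1405) - g(-1508, M) = (-8 - 1405) - (1385 - 887*(-208)*(-1508)) = -1413 - (1385 - 278219968) = -1413 - 1*(-278218583) = -1413 + 278218583 = 278217170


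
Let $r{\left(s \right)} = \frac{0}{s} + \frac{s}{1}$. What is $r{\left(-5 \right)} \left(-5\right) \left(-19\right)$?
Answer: $-475$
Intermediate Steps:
$r{\left(s \right)} = s$ ($r{\left(s \right)} = 0 + s 1 = 0 + s = s$)
$r{\left(-5 \right)} \left(-5\right) \left(-19\right) = \left(-5\right) \left(-5\right) \left(-19\right) = 25 \left(-19\right) = -475$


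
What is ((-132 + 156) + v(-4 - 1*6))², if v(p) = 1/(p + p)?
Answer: 229441/400 ≈ 573.60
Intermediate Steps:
v(p) = 1/(2*p)
((-132 + 156) + v(-4 - 1*6))² = ((-132 + 156) + 1/(2*(-4 - 1*6)))² = (24 + 1/(2*(-4 - 6)))² = (24 + (½)/(-10))² = (24 + (½)*(-⅒))² = (24 - 1/20)² = (479/20)² = 229441/400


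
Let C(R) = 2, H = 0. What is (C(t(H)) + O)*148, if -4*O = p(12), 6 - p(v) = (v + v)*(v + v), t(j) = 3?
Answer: 21386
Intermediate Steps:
p(v) = 6 - 4*v**2 (p(v) = 6 - (v + v)*(v + v) = 6 - 2*v*2*v = 6 - 4*v**2)
O = 285/2 (O = -(6 - 4*12**2)/4 = -(6 - 4*144)/4 = -(6 - 576)/4 = -1/4*(-570) = 285/2 ≈ 142.50)
(C(t(H)) + O)*148 = (2 + 285/2)*148 = (289/2)*148 = 21386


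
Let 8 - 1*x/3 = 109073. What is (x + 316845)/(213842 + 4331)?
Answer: -10350/218173 ≈ -0.047439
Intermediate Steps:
x = -327195 (x = 24 - 3*109073 = 24 - 327219 = -327195)
(x + 316845)/(213842 + 4331) = (-327195 + 316845)/(213842 + 4331) = -10350/218173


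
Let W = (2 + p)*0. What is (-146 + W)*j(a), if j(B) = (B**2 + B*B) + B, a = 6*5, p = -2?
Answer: -267180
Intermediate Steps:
a = 30
W = 0 (W = (2 - 2)*0 = 0*0 = 0)
j(B) = B + 2*B**2 (j(B) = (B**2 + B**2) + B = 2*B**2 + B = B + 2*B**2)
(-146 + W)*j(a) = (-146 + 0)*(30*(1 + 2*30)) = -4380*(1 + 60) = -4380*61 = -146*1830 = -267180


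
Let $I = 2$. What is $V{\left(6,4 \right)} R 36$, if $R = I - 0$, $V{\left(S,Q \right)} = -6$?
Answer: $-432$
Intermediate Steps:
$R = 2$ ($R = 2 - 0 = 2 + 0 = 2$)
$V{\left(6,4 \right)} R 36 = \left(-6\right) 2 \cdot 36 = \left(-12\right) 36 = -432$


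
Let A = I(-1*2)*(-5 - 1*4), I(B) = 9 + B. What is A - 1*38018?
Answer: -38081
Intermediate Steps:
A = -63 (A = (9 - 1*2)*(-5 - 1*4) = (9 - 2)*(-5 - 4) = 7*(-9) = -63)
A - 1*38018 = -63 - 1*38018 = -63 - 38018 = -38081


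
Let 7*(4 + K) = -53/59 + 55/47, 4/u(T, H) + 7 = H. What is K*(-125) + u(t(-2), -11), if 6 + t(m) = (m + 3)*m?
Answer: 86462428/174699 ≈ 494.92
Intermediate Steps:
t(m) = -6 + m*(3 + m) (t(m) = -6 + (m + 3)*m = -6 + (3 + m)*m = -6 + m*(3 + m))
u(T, H) = 4/(-7 + H)
K = -76890/19411 (K = -4 + (-53/59 + 55/47)/7 = -4 + (⅐)*(754/2773) = -4 + 754/19411 = -76890/19411 ≈ -3.9612)
K*(-125) + u(t(-2), -11) = -76890/19411*(-125) + 4/(-7 - 11) = 9611250/19411 + 4/(-18) = 9611250/19411 + 4*(-1/18) = 9611250/19411 - 2/9 = 86462428/174699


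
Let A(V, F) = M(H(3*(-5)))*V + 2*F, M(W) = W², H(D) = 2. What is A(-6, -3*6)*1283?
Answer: -76980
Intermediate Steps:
A(V, F) = 2*F + 4*V (A(V, F) = 2²*V + 2*F = 4*V + 2*F = 2*F + 4*V)
A(-6, -3*6)*1283 = (2*(-3*6) + 4*(-6))*1283 = (2*(-18) - 24)*1283 = (-36 - 24)*1283 = -60*1283 = -76980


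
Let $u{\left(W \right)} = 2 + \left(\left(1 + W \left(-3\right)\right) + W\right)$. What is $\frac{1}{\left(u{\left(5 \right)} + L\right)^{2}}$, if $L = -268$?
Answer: $\frac{1}{75625} \approx 1.3223 \cdot 10^{-5}$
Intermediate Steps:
$u{\left(W \right)} = 3 - 2 W$ ($u{\left(W \right)} = 2 - \left(-1 + 2 W\right) = 3 - 2 W$)
$\frac{1}{\left(u{\left(5 \right)} + L\right)^{2}} = \frac{1}{\left(\left(3 - 10\right) - 268\right)^{2}} = \frac{1}{\left(-7 - 268\right)^{2}} = \frac{1}{\left(-275\right)^{2}} = \frac{1}{75625}$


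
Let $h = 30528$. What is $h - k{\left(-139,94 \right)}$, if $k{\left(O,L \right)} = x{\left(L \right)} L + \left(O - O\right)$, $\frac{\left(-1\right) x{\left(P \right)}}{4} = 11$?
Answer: $34664$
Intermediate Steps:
$x{\left(P \right)} = -44$ ($x{\left(P \right)} = \left(-4\right) 11 = -44$)
$k{\left(O,L \right)} = - 44 L$ ($k{\left(O,L \right)} = - 44 L + \left(O - O\right) = - 44 L + 0 = - 44 L$)
$h - k{\left(-139,94 \right)} = 30528 - \left(-44\right) 94 = 30528 - -4136 = 30528 + 4136 = 34664$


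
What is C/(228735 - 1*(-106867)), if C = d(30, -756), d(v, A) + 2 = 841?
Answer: 839/335602 ≈ 0.0025000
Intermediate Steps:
d(v, A) = 839 (d(v, A) = -2 + 841 = 839)
C = 839
C/(228735 - 1*(-106867)) = 839/(228735 - 1*(-106867)) = 839/(228735 + 106867) = 839/335602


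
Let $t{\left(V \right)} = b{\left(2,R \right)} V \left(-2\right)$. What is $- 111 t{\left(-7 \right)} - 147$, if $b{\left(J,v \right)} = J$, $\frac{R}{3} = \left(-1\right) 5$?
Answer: $-3255$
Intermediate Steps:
$R = -15$ ($R = 3 \left(\left(-1\right) 5\right) = 3 \left(-5\right) = -15$)
$t{\left(V \right)} = - 4 V$ ($t{\left(V \right)} = 2 V \left(-2\right) = - 4 V$)
$- 111 t{\left(-7 \right)} - 147 = - 111 \left(\left(-4\right) \left(-7\right)\right) - 147 = \left(-111\right) 28 - 147 = -3108 - 147 = -3255$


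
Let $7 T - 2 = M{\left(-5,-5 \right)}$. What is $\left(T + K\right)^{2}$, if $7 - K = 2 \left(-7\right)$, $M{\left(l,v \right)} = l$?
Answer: $\frac{20736}{49} \approx 423.18$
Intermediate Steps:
$T = - \frac{3}{7}$ ($T = \frac{2}{7} + \frac{1}{7} \left(-5\right) = \frac{2}{7} - \frac{5}{7} = - \frac{3}{7} \approx -0.42857$)
$K = 21$ ($K = 7 - 2 \left(-7\right) = 7 - -14 = 7 + 14 = 21$)
$\left(T + K\right)^{2} = \left(- \frac{3}{7} + 21\right)^{2} = \left(\frac{144}{7}\right)^{2} = \frac{20736}{49}$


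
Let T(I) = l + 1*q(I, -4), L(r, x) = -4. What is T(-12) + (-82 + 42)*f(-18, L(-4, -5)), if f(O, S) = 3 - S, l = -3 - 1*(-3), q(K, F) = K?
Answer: -292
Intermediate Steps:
l = 0 (l = -3 + 3 = 0)
T(I) = I (T(I) = 0 + 1*I = 0 + I = I)
T(-12) + (-82 + 42)*f(-18, L(-4, -5)) = -12 + (-82 + 42)*(3 - 1*(-4)) = -12 - 40*(3 + 4) = -12 - 40*7 = -12 - 280 = -292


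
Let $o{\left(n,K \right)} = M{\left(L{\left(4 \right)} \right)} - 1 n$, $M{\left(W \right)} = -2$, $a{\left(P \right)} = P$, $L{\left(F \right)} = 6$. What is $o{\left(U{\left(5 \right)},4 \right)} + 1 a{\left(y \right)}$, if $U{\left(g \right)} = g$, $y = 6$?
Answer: $-1$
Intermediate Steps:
$o{\left(n,K \right)} = -2 - n$ ($o{\left(n,K \right)} = -2 - 1 n = -2 - n$)
$o{\left(U{\left(5 \right)},4 \right)} + 1 a{\left(y \right)} = \left(-2 - 5\right) + 1 \cdot 6 = \left(-2 - 5\right) + 6 = -7 + 6 = -1$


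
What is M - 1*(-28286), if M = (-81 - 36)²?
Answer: 41975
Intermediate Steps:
M = 13689 (M = (-117)² = 13689)
M - 1*(-28286) = 13689 - 1*(-28286) = 13689 + 28286 = 41975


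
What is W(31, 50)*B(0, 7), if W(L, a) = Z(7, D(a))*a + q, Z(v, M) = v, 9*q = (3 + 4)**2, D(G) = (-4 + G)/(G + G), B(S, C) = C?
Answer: 22393/9 ≈ 2488.1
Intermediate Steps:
D(G) = (-4 + G)/(2*G) (D(G) = (-4 + G)/((2*G)) = (-4 + G)*(1/(2*G)) = (-4 + G)/(2*G))
q = 49/9 (q = (3 + 4)**2/9 = (1/9)*7**2 = (1/9)*49 = 49/9 ≈ 5.4444)
W(L, a) = 49/9 + 7*a (W(L, a) = 7*a + 49/9 = 49/9 + 7*a)
W(31, 50)*B(0, 7) = (49/9 + 7*50)*7 = (49/9 + 350)*7 = (3199/9)*7 = 22393/9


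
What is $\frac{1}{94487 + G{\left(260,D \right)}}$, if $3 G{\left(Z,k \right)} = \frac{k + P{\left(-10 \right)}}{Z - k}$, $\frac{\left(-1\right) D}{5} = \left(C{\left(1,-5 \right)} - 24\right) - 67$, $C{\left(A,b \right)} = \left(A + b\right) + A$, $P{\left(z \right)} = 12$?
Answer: $\frac{315}{29763164} \approx 1.0584 \cdot 10^{-5}$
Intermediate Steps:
$C{\left(A,b \right)} = b + 2 A$
$D = 470$ ($D = - 5 \left(\left(\left(-5 + 2 \cdot 1\right) - 24\right) - 67\right) = - 5 \left(\left(\left(-5 + 2\right) - 24\right) - 67\right) = - 5 \left(\left(-3 - 24\right) - 67\right) = - 5 \left(-27 - 67\right) = \left(-5\right) \left(-94\right) = 470$)
$G{\left(Z,k \right)} = \frac{12 + k}{3 \left(Z - k\right)}$ ($G{\left(Z,k \right)} = \frac{\left(k + 12\right) \frac{1}{Z - k}}{3} = \frac{\left(12 + k\right) \frac{1}{Z - k}}{3} = \frac{\frac{1}{Z - k} \left(12 + k\right)}{3} = \frac{12 + k}{3 \left(Z - k\right)}$)
$\frac{1}{94487 + G{\left(260,D \right)}} = \frac{1}{94487 + \frac{4 + \frac{1}{3} \cdot 470}{260 - 470}} = \frac{1}{94487 + \frac{4 + \frac{470}{3}}{260 - 470}} = \frac{1}{94487 + \frac{1}{-210} \cdot \frac{482}{3}} = \frac{1}{94487 - \frac{241}{315}} = \frac{1}{\frac{29763164}{315}} = \frac{315}{29763164}$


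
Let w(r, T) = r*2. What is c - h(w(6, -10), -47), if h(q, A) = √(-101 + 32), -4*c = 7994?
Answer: -3997/2 - I*√69 ≈ -1998.5 - 8.3066*I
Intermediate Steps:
w(r, T) = 2*r
c = -3997/2 (c = -¼*7994 = -3997/2 ≈ -1998.5)
h(q, A) = I*√69 (h(q, A) = √(-69) = I*√69)
c - h(w(6, -10), -47) = -3997/2 - I*√69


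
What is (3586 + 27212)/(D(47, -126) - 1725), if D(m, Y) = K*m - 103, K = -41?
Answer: -30798/3755 ≈ -8.2019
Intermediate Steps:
D(m, Y) = -103 - 41*m (D(m, Y) = -41*m - 103 = -103 - 41*m)
(3586 + 27212)/(D(47, -126) - 1725) = (3586 + 27212)/((-103 - 41*47) - 1725) = 30798/((-103 - 1927) - 1725) = 30798/(-2030 - 1725) = 30798/(-3755) = 30798*(-1/3755) = -30798/3755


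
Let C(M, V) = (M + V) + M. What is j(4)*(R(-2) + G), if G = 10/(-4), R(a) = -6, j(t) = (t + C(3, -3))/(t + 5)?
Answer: -119/18 ≈ -6.6111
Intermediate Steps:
C(M, V) = V + 2*M
j(t) = (3 + t)/(5 + t) (j(t) = (t + (-3 + 2*3))/(t + 5) = (t + (-3 + 6))/(5 + t) = (t + 3)/(5 + t) = (3 + t)/(5 + t))
G = -5/2 (G = 10*(-¼) = -5/2 ≈ -2.5000)
j(4)*(R(-2) + G) = ((3 + 4)/(5 + 4))*(-6 - 5/2) = (7/9)*(-17/2) = -119/18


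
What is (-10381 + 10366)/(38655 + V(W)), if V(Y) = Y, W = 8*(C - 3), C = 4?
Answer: -15/38663 ≈ -0.00038797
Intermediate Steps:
W = 8 (W = 8*(4 - 3) = 8*1 = 8)
(-10381 + 10366)/(38655 + V(W)) = (-10381 + 10366)/(38655 + 8) = -15/38663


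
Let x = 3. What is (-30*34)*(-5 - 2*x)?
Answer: 11220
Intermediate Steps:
(-30*34)*(-5 - 2*x) = (-30*34)*(-5 - 2*3) = -1020*(-5 - 6) = -1020*(-11) = 11220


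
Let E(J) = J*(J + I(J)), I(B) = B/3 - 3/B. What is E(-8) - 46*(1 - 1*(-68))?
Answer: -9275/3 ≈ -3091.7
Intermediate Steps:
I(B) = -3/B + B/3 (I(B) = B*(⅓) - 3/B = B/3 - 3/B = -3/B + B/3)
E(J) = J*(-3/J + 4*J/3) (E(J) = J*(J + (-3/J + J/3)) = J*(-3/J + 4*J/3))
E(-8) - 46*(1 - 1*(-68)) = (-3 + (4/3)*(-8)²) - 46*(1 - 1*(-68)) = (-3 + (4/3)*64) - 46*(1 + 68) = (-3 + 256/3) - 46*69 = 247/3 - 3174 = -9275/3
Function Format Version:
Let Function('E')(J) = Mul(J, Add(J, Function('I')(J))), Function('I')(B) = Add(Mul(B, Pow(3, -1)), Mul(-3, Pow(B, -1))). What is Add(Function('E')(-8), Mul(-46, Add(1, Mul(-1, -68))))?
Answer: Rational(-9275, 3) ≈ -3091.7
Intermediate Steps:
Function('I')(B) = Add(Mul(-3, Pow(B, -1)), Mul(Rational(1, 3), B)) (Function('I')(B) = Add(Mul(B, Rational(1, 3)), Mul(-3, Pow(B, -1))) = Add(Mul(Rational(1, 3), B), Mul(-3, Pow(B, -1))) = Add(Mul(-3, Pow(B, -1)), Mul(Rational(1, 3), B)))
Function('E')(J) = Mul(J, Add(Mul(-3, Pow(J, -1)), Mul(Rational(4, 3), J))) (Function('E')(J) = Mul(J, Add(J, Add(Mul(-3, Pow(J, -1)), Mul(Rational(1, 3), J)))) = Mul(J, Add(Mul(-3, Pow(J, -1)), Mul(Rational(4, 3), J))))
Add(Function('E')(-8), Mul(-46, Add(1, Mul(-1, -68)))) = Add(Add(-3, Mul(Rational(4, 3), Pow(-8, 2))), Mul(-46, Add(1, Mul(-1, -68)))) = Add(Add(-3, Mul(Rational(4, 3), 64)), Mul(-46, Add(1, 68))) = Add(Add(-3, Rational(256, 3)), Mul(-46, 69)) = Add(Rational(247, 3), -3174) = Rational(-9275, 3)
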